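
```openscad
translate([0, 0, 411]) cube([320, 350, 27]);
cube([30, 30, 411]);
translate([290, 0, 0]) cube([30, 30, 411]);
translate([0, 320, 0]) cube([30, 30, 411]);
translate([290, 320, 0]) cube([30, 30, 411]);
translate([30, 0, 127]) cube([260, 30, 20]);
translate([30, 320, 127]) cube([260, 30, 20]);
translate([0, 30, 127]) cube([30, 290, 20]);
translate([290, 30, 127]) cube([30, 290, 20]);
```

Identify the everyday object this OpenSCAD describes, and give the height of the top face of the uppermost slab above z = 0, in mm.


A stool. The seat height is 438 mm.

A 320×350×27 slab at z = 411 on four corner posts — a stool. The seat top is 411 + 27 = 438 mm.


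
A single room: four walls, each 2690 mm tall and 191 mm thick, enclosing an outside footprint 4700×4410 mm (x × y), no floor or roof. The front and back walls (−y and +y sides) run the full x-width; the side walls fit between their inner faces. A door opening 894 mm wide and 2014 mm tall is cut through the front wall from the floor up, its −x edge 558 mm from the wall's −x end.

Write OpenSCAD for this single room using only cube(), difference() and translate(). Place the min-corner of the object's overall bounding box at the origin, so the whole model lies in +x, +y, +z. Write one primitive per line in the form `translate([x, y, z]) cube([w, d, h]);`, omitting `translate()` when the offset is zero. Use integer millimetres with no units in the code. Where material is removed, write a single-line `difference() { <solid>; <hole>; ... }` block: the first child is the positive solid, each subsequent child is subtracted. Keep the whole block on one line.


difference() { cube([4700, 191, 2690]); translate([558, 0, 0]) cube([894, 191, 2014]); }
translate([0, 4219, 0]) cube([4700, 191, 2690]);
translate([0, 191, 0]) cube([191, 4028, 2690]);
translate([4509, 191, 0]) cube([191, 4028, 2690]);


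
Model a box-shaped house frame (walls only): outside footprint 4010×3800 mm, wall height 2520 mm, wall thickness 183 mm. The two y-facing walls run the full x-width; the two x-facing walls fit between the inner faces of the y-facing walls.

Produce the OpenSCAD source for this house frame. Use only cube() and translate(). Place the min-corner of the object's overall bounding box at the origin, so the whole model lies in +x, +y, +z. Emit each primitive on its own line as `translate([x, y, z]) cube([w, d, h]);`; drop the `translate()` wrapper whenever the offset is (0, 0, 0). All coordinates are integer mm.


cube([4010, 183, 2520]);
translate([0, 3617, 0]) cube([4010, 183, 2520]);
translate([0, 183, 0]) cube([183, 3434, 2520]);
translate([3827, 183, 0]) cube([183, 3434, 2520]);


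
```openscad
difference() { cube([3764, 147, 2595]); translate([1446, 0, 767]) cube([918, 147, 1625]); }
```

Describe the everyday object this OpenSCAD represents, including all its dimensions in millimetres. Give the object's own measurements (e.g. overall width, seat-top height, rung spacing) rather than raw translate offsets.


A wall 3764 mm long (x), 147 mm thick (y), 2595 mm tall, with a rectangular window opening cut through it. The opening is 918 mm wide and 1625 mm tall; its sill is at z = 767 mm and its near (−x) edge is 1446 mm from the wall's −x end. The opening passes through the full wall thickness.


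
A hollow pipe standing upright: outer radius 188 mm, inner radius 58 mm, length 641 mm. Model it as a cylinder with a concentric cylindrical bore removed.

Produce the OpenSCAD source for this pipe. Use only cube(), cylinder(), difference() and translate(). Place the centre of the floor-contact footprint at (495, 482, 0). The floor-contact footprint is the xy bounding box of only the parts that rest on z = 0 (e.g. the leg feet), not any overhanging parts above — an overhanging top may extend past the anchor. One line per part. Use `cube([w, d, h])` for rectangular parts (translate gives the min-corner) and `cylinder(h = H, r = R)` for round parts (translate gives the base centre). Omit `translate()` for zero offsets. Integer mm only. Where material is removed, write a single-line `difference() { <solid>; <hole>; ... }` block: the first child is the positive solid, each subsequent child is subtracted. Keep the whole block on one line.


difference() { translate([495, 482, 0]) cylinder(h = 641, r = 188); translate([495, 482, 0]) cylinder(h = 641, r = 58); }


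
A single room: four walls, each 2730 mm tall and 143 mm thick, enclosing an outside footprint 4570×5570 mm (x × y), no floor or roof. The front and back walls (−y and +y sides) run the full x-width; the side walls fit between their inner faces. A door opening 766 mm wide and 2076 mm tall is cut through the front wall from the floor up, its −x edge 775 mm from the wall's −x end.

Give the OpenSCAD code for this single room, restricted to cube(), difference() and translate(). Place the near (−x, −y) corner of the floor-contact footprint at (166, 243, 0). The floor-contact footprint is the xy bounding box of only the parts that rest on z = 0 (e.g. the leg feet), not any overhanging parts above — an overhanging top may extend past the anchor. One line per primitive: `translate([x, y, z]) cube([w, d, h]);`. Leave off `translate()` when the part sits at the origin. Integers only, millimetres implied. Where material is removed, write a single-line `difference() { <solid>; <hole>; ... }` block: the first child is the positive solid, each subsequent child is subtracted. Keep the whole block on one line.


difference() { translate([166, 243, 0]) cube([4570, 143, 2730]); translate([941, 243, 0]) cube([766, 143, 2076]); }
translate([166, 5670, 0]) cube([4570, 143, 2730]);
translate([166, 386, 0]) cube([143, 5284, 2730]);
translate([4593, 386, 0]) cube([143, 5284, 2730]);


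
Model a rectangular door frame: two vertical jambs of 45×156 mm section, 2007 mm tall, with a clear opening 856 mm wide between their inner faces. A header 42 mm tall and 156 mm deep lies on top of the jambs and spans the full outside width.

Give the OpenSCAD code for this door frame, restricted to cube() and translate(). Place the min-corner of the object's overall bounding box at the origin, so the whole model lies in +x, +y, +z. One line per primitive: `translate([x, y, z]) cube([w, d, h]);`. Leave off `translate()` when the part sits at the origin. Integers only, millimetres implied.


cube([45, 156, 2007]);
translate([901, 0, 0]) cube([45, 156, 2007]);
translate([0, 0, 2007]) cube([946, 156, 42]);


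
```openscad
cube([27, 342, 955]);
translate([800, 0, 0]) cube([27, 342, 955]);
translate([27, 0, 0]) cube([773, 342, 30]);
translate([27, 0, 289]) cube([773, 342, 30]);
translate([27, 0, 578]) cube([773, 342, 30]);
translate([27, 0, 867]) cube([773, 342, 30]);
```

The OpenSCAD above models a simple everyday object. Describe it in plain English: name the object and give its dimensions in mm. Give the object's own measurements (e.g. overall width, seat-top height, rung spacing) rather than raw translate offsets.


An open bookshelf. Two side panels, each 27 mm thick, 342 mm deep and 955 mm tall, stand 827 mm apart (outside-to-outside). Between them sit 4 shelves, each 30 mm thick and 342 mm deep, spanning the full gap between the sides. The bottom shelf rests on the floor (its underside at z = 0) and the clear gap between one shelf's top and the next shelf's underside is 259 mm.


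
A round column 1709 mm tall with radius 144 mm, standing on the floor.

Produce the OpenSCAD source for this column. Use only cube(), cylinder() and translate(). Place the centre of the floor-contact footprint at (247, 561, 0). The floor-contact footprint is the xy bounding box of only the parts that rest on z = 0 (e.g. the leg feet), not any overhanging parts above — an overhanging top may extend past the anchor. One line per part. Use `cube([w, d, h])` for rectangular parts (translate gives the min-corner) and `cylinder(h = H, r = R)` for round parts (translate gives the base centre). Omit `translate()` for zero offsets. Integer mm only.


translate([247, 561, 0]) cylinder(h = 1709, r = 144);


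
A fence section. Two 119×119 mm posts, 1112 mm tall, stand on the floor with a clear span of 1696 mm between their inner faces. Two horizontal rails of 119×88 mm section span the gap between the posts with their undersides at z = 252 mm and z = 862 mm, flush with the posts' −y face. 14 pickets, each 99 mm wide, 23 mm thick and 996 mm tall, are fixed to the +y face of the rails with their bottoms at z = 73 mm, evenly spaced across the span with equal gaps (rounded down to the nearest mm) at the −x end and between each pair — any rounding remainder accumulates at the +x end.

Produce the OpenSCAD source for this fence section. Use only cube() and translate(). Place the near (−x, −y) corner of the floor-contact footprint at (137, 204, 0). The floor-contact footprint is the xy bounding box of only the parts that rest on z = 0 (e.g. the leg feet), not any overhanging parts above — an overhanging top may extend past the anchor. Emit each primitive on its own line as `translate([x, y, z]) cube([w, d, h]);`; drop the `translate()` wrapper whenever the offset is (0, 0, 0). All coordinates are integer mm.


translate([137, 204, 0]) cube([119, 119, 1112]);
translate([1952, 204, 0]) cube([119, 119, 1112]);
translate([256, 204, 252]) cube([1696, 119, 88]);
translate([256, 204, 862]) cube([1696, 119, 88]);
translate([276, 323, 73]) cube([99, 23, 996]);
translate([395, 323, 73]) cube([99, 23, 996]);
translate([514, 323, 73]) cube([99, 23, 996]);
translate([633, 323, 73]) cube([99, 23, 996]);
translate([752, 323, 73]) cube([99, 23, 996]);
translate([871, 323, 73]) cube([99, 23, 996]);
translate([990, 323, 73]) cube([99, 23, 996]);
translate([1109, 323, 73]) cube([99, 23, 996]);
translate([1228, 323, 73]) cube([99, 23, 996]);
translate([1347, 323, 73]) cube([99, 23, 996]);
translate([1466, 323, 73]) cube([99, 23, 996]);
translate([1585, 323, 73]) cube([99, 23, 996]);
translate([1704, 323, 73]) cube([99, 23, 996]);
translate([1823, 323, 73]) cube([99, 23, 996]);


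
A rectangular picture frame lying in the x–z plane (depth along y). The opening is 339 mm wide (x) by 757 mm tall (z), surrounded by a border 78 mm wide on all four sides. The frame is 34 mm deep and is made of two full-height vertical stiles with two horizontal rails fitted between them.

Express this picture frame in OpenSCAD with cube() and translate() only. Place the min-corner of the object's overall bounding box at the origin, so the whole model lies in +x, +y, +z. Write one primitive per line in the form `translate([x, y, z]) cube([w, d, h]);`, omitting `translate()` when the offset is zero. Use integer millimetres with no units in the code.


cube([78, 34, 913]);
translate([417, 0, 0]) cube([78, 34, 913]);
translate([78, 0, 0]) cube([339, 34, 78]);
translate([78, 0, 835]) cube([339, 34, 78]);


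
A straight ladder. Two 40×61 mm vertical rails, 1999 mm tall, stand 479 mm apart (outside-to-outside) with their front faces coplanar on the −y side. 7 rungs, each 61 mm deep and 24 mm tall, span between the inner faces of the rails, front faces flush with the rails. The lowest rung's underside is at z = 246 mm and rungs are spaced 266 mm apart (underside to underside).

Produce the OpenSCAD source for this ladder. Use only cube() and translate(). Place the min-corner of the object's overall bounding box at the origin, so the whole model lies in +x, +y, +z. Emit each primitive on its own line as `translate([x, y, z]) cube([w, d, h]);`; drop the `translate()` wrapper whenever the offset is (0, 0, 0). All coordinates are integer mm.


// rung span = 479 - 2*40 = 399
// rung[k] z = 246 + k*266
cube([40, 61, 1999]);
translate([439, 0, 0]) cube([40, 61, 1999]);
translate([40, 0, 246]) cube([399, 61, 24]);
translate([40, 0, 512]) cube([399, 61, 24]);
translate([40, 0, 778]) cube([399, 61, 24]);
translate([40, 0, 1044]) cube([399, 61, 24]);
translate([40, 0, 1310]) cube([399, 61, 24]);
translate([40, 0, 1576]) cube([399, 61, 24]);
translate([40, 0, 1842]) cube([399, 61, 24]);


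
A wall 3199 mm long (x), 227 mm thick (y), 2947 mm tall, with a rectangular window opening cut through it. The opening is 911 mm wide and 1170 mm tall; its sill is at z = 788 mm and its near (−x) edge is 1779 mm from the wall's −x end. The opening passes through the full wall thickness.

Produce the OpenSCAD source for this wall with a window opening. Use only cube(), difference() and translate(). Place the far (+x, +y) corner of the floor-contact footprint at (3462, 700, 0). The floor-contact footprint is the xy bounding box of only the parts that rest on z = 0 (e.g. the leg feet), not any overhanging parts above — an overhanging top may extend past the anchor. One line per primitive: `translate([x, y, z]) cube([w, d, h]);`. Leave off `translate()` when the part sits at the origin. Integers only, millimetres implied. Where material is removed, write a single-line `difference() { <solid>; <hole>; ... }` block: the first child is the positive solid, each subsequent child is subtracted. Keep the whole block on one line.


difference() { translate([263, 473, 0]) cube([3199, 227, 2947]); translate([2042, 473, 788]) cube([911, 227, 1170]); }


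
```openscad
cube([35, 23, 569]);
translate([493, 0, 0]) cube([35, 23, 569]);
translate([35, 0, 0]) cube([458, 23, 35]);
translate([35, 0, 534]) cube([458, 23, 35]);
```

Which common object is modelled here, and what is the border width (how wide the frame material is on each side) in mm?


A picture frame. The border width is 35 mm.

Four thin pieces enclosing a rectangular opening — a picture frame. The two full-height stiles are 569 mm tall; the top rail sits at z = 534 and is 35 mm tall, so the border above the opening is 569 − 534 = 35 mm, matching the stile x-width.


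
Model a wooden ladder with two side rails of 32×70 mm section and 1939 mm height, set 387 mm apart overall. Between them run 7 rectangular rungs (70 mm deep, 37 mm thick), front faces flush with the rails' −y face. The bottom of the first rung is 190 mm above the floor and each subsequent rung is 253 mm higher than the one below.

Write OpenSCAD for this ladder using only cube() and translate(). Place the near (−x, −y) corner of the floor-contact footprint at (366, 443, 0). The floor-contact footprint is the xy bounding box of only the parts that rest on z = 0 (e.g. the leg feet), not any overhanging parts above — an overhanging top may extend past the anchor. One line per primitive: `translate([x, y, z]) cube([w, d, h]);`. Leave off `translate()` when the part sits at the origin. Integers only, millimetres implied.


translate([366, 443, 0]) cube([32, 70, 1939]);
translate([721, 443, 0]) cube([32, 70, 1939]);
translate([398, 443, 190]) cube([323, 70, 37]);
translate([398, 443, 443]) cube([323, 70, 37]);
translate([398, 443, 696]) cube([323, 70, 37]);
translate([398, 443, 949]) cube([323, 70, 37]);
translate([398, 443, 1202]) cube([323, 70, 37]);
translate([398, 443, 1455]) cube([323, 70, 37]);
translate([398, 443, 1708]) cube([323, 70, 37]);


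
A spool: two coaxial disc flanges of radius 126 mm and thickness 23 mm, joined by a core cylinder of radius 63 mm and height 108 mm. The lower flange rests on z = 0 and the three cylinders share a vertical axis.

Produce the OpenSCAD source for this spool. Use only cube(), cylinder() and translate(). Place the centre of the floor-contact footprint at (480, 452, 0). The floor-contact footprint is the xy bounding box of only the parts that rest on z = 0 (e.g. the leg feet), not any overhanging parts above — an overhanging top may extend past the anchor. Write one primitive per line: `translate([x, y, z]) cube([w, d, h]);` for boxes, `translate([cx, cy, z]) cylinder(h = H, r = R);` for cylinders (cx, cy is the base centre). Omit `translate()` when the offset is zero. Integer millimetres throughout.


translate([480, 452, 0]) cylinder(h = 23, r = 126);
translate([480, 452, 23]) cylinder(h = 108, r = 63);
translate([480, 452, 131]) cylinder(h = 23, r = 126);


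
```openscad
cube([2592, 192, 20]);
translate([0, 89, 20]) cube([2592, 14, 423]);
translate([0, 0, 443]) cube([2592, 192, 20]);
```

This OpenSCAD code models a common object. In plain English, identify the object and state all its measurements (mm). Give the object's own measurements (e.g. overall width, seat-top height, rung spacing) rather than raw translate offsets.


An I-beam lying along x, 2592 mm long. Overall section height 463 mm. Two flanges 192 mm wide (y) and 20 mm thick, one on the floor and one at the top; a web 14 mm thick runs between them, centred on the flange width.


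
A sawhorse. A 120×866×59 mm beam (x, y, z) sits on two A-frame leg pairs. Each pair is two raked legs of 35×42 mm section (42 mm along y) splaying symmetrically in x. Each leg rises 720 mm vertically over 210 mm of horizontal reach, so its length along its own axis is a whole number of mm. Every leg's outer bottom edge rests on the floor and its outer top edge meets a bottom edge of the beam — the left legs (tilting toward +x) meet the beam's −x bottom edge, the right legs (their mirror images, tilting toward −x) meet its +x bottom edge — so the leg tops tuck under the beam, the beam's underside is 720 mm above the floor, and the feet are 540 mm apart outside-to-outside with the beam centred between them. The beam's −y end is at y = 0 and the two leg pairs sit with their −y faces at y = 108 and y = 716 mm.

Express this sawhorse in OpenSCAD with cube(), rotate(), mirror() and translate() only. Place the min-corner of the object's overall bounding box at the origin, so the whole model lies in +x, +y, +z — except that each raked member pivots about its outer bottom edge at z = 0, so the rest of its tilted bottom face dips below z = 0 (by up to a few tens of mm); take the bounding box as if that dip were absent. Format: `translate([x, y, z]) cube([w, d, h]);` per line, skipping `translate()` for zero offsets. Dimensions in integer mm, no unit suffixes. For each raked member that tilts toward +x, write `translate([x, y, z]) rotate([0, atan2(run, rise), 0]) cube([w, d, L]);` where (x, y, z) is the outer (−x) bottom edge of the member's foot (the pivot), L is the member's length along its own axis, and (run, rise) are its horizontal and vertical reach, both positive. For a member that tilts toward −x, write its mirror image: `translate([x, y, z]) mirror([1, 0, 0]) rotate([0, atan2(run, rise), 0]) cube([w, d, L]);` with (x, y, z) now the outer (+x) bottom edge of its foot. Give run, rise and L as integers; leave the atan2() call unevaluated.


translate([210, 0, 720]) cube([120, 866, 59]);
translate([0, 108, 0]) rotate([0, atan2(210, 720), 0]) cube([35, 42, 750]);
translate([540, 108, 0]) mirror([1, 0, 0]) rotate([0, atan2(210, 720), 0]) cube([35, 42, 750]);
translate([0, 716, 0]) rotate([0, atan2(210, 720), 0]) cube([35, 42, 750]);
translate([540, 716, 0]) mirror([1, 0, 0]) rotate([0, atan2(210, 720), 0]) cube([35, 42, 750]);


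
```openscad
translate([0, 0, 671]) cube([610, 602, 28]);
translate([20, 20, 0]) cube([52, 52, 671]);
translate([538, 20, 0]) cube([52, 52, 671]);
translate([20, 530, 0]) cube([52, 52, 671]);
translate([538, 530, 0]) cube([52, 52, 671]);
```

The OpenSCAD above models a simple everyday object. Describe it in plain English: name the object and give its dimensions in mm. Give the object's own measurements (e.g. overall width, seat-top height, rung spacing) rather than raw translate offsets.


A table: top 610 mm (x) × 602 mm (y), 28 mm thick, upper face at z = 699 mm, on four 52×52 mm square legs, each inset 20 mm from the nearest pair of top edges from z = 0 to the bottom of the top.


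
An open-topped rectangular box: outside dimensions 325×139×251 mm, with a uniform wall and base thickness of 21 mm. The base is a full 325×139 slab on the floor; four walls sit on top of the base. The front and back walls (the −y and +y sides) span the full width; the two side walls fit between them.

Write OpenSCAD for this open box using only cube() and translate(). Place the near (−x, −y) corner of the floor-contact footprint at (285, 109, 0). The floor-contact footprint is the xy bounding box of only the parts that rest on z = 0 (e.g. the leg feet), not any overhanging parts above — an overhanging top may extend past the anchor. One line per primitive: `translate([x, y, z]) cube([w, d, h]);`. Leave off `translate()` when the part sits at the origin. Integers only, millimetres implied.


translate([285, 109, 0]) cube([325, 139, 21]);
translate([285, 109, 21]) cube([325, 21, 230]);
translate([285, 227, 21]) cube([325, 21, 230]);
translate([285, 130, 21]) cube([21, 97, 230]);
translate([589, 130, 21]) cube([21, 97, 230]);


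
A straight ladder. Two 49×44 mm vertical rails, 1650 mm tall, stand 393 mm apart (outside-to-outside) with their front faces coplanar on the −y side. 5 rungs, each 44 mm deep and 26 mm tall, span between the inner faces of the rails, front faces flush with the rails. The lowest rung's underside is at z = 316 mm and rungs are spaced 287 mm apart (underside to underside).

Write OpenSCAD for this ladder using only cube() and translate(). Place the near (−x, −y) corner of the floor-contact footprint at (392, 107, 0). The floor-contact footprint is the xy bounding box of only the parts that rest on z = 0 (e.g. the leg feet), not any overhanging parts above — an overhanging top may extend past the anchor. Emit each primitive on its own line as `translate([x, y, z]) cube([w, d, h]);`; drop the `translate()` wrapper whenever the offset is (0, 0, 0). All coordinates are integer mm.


translate([392, 107, 0]) cube([49, 44, 1650]);
translate([736, 107, 0]) cube([49, 44, 1650]);
translate([441, 107, 316]) cube([295, 44, 26]);
translate([441, 107, 603]) cube([295, 44, 26]);
translate([441, 107, 890]) cube([295, 44, 26]);
translate([441, 107, 1177]) cube([295, 44, 26]);
translate([441, 107, 1464]) cube([295, 44, 26]);


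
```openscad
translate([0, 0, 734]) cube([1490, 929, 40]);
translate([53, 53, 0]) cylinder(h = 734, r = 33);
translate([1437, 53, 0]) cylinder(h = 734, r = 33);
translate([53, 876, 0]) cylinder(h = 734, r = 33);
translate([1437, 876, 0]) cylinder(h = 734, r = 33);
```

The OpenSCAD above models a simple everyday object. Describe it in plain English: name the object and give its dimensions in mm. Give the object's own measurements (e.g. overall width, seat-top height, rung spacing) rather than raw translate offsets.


A table: top 1490 mm (x) × 929 mm (y), 40 mm thick, upper face at z = 774 mm, on four round legs of 66 mm diameter, each leg's bounding box inset 20 mm from the nearest pair of top edges from z = 0 to the bottom of the top.


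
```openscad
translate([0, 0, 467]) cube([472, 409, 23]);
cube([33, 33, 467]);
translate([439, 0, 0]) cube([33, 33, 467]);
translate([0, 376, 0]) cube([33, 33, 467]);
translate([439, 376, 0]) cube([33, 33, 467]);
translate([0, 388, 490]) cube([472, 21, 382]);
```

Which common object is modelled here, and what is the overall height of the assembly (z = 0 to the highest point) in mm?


A chair. The overall height is 872 mm.

A slab on four corner posts with a tall panel at the back — a chair. The seat slab sits at z = 467 with thickness 23, and the 382 mm backrest starts at the seat top, so the overall height is 467 + 23 + 382 = 872 mm.


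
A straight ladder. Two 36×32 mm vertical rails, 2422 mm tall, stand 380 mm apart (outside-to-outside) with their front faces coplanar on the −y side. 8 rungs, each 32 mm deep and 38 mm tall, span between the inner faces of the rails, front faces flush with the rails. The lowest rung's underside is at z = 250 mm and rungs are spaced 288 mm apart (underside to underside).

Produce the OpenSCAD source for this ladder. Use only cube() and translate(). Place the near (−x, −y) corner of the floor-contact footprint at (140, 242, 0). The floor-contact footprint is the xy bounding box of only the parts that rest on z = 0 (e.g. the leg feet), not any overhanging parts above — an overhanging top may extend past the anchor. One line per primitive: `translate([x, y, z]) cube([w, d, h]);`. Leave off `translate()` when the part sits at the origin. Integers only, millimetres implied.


translate([140, 242, 0]) cube([36, 32, 2422]);
translate([484, 242, 0]) cube([36, 32, 2422]);
translate([176, 242, 250]) cube([308, 32, 38]);
translate([176, 242, 538]) cube([308, 32, 38]);
translate([176, 242, 826]) cube([308, 32, 38]);
translate([176, 242, 1114]) cube([308, 32, 38]);
translate([176, 242, 1402]) cube([308, 32, 38]);
translate([176, 242, 1690]) cube([308, 32, 38]);
translate([176, 242, 1978]) cube([308, 32, 38]);
translate([176, 242, 2266]) cube([308, 32, 38]);


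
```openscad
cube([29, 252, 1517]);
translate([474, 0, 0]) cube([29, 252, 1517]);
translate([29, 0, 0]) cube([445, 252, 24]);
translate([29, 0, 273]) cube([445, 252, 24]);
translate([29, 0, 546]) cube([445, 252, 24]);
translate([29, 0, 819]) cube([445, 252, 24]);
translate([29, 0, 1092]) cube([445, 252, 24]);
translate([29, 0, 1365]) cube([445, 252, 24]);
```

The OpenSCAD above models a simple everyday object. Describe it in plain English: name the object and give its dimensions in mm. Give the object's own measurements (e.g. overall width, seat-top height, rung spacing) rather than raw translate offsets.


An open bookshelf. Two side panels, each 29 mm thick, 252 mm deep and 1517 mm tall, stand 503 mm apart (outside-to-outside). Between them sit 6 shelves, each 24 mm thick and 252 mm deep, spanning the full gap between the sides. The bottom shelf rests on the floor (its underside at z = 0) and the clear gap between one shelf's top and the next shelf's underside is 249 mm.


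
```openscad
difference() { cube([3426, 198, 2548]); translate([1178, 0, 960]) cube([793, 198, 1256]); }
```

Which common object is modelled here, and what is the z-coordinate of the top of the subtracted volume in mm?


A wall with a window opening. The window head height is 2216 mm.

A wall with a rectangular opening subtracted — a window. Sill at z = 960, opening 1256 mm tall, so the head is at 960 + 1256 = 2216 mm.


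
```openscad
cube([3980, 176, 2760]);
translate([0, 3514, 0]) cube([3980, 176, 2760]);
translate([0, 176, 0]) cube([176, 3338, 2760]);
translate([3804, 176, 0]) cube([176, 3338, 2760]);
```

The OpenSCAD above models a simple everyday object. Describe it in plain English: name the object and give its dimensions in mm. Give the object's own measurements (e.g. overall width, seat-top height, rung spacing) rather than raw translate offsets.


The wall frame of a small rectangular building: four walls, each 2760 mm tall and 176 mm thick, enclosing a footprint 3980 mm (x) by 3690 mm (y) outside-to-outside, with no floor or roof. The front and back walls (the −y and +y sides) span the full width; the two side walls fit between them.


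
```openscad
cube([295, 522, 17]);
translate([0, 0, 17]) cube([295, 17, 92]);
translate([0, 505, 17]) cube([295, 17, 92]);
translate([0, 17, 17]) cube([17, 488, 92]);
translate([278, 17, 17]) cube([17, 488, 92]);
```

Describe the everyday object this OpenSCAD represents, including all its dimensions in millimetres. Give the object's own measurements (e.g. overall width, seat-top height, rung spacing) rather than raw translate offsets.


An open-topped rectangular box: outside dimensions 295×522×109 mm, with a uniform wall and base thickness of 17 mm. The base is a full 295×522 slab on the floor; four walls sit on top of the base. The front and back walls (the −y and +y sides) span the full width; the two side walls fit between them.


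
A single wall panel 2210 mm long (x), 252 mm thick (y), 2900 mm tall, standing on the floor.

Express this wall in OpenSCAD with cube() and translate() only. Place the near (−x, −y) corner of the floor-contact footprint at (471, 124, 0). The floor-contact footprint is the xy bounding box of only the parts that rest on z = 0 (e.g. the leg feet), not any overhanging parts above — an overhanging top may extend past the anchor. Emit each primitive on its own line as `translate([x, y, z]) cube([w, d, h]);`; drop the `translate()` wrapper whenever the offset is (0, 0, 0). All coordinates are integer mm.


translate([471, 124, 0]) cube([2210, 252, 2900]);


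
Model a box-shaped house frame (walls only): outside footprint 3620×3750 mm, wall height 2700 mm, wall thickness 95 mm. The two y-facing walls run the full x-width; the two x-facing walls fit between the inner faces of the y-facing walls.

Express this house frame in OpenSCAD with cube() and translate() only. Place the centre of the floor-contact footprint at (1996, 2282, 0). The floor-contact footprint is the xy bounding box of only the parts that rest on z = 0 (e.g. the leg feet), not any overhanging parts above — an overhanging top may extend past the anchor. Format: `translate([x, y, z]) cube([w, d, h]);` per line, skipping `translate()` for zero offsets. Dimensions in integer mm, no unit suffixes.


translate([186, 407, 0]) cube([3620, 95, 2700]);
translate([186, 4062, 0]) cube([3620, 95, 2700]);
translate([186, 502, 0]) cube([95, 3560, 2700]);
translate([3711, 502, 0]) cube([95, 3560, 2700]);


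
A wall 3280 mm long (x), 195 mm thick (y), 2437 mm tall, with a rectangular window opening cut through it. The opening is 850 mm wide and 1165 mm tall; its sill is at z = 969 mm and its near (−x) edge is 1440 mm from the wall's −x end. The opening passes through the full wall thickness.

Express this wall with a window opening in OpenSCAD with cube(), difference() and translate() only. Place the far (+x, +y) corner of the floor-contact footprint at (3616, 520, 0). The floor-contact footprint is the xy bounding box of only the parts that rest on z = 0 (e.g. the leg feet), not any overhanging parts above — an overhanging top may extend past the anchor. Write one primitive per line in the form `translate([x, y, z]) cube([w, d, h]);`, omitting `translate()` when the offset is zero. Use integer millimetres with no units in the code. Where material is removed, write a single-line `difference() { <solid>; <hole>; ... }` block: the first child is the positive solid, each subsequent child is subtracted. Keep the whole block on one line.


difference() { translate([336, 325, 0]) cube([3280, 195, 2437]); translate([1776, 325, 969]) cube([850, 195, 1165]); }


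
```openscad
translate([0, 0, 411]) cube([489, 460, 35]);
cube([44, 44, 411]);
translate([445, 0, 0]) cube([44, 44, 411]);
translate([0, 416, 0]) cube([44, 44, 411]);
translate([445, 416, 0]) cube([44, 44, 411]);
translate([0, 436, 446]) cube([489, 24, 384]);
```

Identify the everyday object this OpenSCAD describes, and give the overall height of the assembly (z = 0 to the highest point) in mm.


A chair. The overall height is 830 mm.

A slab on four corner posts with a tall panel at the back — a chair. The seat slab sits at z = 411 with thickness 35, and the 384 mm backrest starts at the seat top, so the overall height is 411 + 35 + 384 = 830 mm.


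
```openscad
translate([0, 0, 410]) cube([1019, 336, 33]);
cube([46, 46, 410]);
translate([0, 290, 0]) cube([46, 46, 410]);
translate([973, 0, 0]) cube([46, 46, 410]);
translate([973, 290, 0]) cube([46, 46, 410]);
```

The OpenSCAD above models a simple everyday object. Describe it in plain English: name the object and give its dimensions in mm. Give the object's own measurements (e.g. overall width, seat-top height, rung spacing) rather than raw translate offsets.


A long wooden bench with a 1019 mm (x) × 336 mm (y) seat, 33 mm thick, its top surface 443 mm above the floor. Four 46 mm square legs at the seat corners, flush with the edges, run from z = 0 to the seat underside.


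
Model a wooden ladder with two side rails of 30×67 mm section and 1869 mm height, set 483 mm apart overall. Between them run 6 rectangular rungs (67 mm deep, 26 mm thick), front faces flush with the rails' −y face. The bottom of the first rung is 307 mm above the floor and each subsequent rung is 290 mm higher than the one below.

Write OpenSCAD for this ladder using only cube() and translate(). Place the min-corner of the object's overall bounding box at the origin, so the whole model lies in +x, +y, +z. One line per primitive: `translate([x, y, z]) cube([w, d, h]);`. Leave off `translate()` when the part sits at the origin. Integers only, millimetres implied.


cube([30, 67, 1869]);
translate([453, 0, 0]) cube([30, 67, 1869]);
translate([30, 0, 307]) cube([423, 67, 26]);
translate([30, 0, 597]) cube([423, 67, 26]);
translate([30, 0, 887]) cube([423, 67, 26]);
translate([30, 0, 1177]) cube([423, 67, 26]);
translate([30, 0, 1467]) cube([423, 67, 26]);
translate([30, 0, 1757]) cube([423, 67, 26]);


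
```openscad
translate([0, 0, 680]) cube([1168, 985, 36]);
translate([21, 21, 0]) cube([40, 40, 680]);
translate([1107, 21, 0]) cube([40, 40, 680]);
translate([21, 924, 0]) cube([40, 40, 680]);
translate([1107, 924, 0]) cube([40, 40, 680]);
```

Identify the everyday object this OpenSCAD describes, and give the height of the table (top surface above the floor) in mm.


A table. The table height is 716 mm.

A 1168×985×36 slab sits at z = 680 on four 40 mm square posts — a table. The top surface is at 680 + 36 = 716 mm.


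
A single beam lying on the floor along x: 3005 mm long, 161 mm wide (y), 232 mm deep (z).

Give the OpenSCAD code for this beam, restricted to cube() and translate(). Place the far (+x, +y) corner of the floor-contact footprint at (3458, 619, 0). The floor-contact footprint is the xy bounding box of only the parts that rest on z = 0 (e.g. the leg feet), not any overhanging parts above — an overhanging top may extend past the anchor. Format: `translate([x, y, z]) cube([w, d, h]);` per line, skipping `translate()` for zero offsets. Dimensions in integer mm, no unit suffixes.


translate([453, 458, 0]) cube([3005, 161, 232]);


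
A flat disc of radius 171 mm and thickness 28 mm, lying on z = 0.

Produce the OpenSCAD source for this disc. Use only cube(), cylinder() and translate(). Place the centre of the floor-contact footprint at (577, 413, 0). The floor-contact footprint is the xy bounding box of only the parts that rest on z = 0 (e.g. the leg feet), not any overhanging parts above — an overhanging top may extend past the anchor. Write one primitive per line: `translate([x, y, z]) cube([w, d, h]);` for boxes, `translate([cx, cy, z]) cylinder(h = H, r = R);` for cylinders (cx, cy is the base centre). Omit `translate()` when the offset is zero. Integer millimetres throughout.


translate([577, 413, 0]) cylinder(h = 28, r = 171);


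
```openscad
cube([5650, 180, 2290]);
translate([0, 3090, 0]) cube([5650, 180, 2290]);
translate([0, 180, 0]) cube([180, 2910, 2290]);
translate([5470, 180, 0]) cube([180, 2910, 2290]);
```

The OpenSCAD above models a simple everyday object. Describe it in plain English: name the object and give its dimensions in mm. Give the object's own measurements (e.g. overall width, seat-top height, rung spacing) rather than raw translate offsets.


The wall frame of a small rectangular building: four walls, each 2290 mm tall and 180 mm thick, enclosing a footprint 5650 mm (x) by 3270 mm (y) outside-to-outside, with no floor or roof. The front and back walls (the −y and +y sides) span the full width; the two side walls fit between them.


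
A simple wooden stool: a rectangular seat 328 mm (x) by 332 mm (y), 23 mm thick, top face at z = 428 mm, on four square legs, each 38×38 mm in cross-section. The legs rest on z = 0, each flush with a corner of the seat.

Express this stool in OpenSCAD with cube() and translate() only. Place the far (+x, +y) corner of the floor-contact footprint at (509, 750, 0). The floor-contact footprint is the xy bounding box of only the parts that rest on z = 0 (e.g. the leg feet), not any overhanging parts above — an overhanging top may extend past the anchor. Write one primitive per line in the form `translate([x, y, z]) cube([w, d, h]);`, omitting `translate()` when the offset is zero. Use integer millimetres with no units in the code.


translate([181, 418, 405]) cube([328, 332, 23]);
translate([181, 418, 0]) cube([38, 38, 405]);
translate([471, 418, 0]) cube([38, 38, 405]);
translate([181, 712, 0]) cube([38, 38, 405]);
translate([471, 712, 0]) cube([38, 38, 405]);


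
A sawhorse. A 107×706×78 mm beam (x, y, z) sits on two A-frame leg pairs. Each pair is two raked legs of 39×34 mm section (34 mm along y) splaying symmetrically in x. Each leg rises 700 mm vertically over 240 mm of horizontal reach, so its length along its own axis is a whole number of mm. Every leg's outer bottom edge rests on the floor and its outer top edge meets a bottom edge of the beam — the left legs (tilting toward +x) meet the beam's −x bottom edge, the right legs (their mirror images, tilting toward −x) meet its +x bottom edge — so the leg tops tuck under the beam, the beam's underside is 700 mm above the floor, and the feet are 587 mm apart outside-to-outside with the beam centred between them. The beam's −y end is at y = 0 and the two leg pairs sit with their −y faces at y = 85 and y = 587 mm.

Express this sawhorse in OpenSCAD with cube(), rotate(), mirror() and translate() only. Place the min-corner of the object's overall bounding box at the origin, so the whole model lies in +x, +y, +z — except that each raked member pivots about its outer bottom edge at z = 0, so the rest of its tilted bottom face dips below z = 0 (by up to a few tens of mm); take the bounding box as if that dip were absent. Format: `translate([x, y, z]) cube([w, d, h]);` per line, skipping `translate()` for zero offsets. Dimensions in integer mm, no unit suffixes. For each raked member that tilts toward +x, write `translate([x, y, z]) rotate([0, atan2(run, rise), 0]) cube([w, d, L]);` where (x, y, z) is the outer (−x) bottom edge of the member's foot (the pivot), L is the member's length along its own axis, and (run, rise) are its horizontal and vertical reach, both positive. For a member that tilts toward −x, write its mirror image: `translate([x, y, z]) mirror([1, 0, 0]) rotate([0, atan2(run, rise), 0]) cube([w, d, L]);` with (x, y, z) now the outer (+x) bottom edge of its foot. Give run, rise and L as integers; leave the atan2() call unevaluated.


translate([240, 0, 700]) cube([107, 706, 78]);
translate([0, 85, 0]) rotate([0, atan2(240, 700), 0]) cube([39, 34, 740]);
translate([587, 85, 0]) mirror([1, 0, 0]) rotate([0, atan2(240, 700), 0]) cube([39, 34, 740]);
translate([0, 587, 0]) rotate([0, atan2(240, 700), 0]) cube([39, 34, 740]);
translate([587, 587, 0]) mirror([1, 0, 0]) rotate([0, atan2(240, 700), 0]) cube([39, 34, 740]);


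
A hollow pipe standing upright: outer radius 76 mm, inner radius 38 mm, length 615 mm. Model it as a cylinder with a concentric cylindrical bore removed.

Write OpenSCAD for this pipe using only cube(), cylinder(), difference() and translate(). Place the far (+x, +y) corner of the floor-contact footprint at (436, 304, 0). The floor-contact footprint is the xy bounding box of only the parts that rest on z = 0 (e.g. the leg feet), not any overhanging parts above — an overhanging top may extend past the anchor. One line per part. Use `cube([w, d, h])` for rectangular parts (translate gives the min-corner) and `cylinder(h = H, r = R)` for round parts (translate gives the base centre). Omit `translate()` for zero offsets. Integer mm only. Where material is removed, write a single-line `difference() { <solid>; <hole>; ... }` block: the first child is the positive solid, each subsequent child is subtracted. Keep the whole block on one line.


difference() { translate([360, 228, 0]) cylinder(h = 615, r = 76); translate([360, 228, 0]) cylinder(h = 615, r = 38); }


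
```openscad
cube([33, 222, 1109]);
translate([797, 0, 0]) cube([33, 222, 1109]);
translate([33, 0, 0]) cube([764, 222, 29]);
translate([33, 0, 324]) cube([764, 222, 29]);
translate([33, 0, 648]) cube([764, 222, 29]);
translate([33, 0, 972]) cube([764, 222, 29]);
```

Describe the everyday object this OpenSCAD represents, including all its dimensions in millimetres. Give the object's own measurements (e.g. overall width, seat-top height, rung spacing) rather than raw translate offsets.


An open bookshelf. Two side panels, each 33 mm thick, 222 mm deep and 1109 mm tall, stand 830 mm apart (outside-to-outside). Between them sit 4 shelves, each 29 mm thick and 222 mm deep, spanning the full gap between the sides. The bottom shelf rests on the floor (its underside at z = 0) and the clear gap between one shelf's top and the next shelf's underside is 295 mm.
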